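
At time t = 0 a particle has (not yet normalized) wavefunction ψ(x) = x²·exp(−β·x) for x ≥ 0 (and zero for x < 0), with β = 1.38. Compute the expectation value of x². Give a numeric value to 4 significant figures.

3.938

⟨x²⟩ = ∫ x²·|ψ|² dx / ∫|ψ|² dx (integrals over the domain).
Every integrand reduces to terms xʲ·e^(−2βx) on [0, ∞); use ∫₀^∞ xʲ·e^(−2βx) dx = j!/(2β)^(j+1).
State is unnormalized: ∫|ψ|² dx = 0.14985, and ∫ψ*·x²·ψ dx = 0.59016, so ⟨x²⟩ = 0.59016 / 0.14985.
⟨x²⟩ = 3.9382.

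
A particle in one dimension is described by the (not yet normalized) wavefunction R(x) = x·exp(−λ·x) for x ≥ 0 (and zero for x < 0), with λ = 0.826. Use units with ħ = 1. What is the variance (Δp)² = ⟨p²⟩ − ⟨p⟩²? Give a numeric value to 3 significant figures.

0.682

Compute ⟨p⟩ and ⟨p²⟩ separately; (Δp)² = ⟨p²⟩ − ⟨p⟩².
Differentiate x·exp(−λ·x) with the product rule; every integrand then reduces to terms xʲ·e^(−2λx) on [0, ∞), with ∫₀^∞ xʲ·e^(−2λx) dx = j!/(2λ)^(j+1).
Normalization: ∫|R|² dx = 0.44361.
⟨p⟩ = 0.0000 and ⟨p²⟩ = 0.68228.
(Δp)² = 0.68228 − (0.0000)² = 0.68228.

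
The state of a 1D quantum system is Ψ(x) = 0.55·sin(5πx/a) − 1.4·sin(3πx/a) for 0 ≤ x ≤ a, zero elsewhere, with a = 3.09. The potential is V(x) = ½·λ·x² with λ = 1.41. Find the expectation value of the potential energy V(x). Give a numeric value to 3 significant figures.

1.99

⟨V⟩ = ∫ V(x)·|Ψ|² dx / ∫|Ψ|² dx.
On 0 ≤ x ≤ a (j ≠ l): ∫sin²(jπx/a) dx = a/2, ∫sin(jπx/a)·sin(lπx/a) dx = 0; diagonal moments ∫x·sin²(jπx/a) dx = a²/4, ∫x²·sin²(jπx/a) dx = a³·(1/6 − 1/(4j²π²)); cross terms ∫x·sin(jπx/a)·sin(lπx/a) dx = 0 for j + l even and −4jla²/(π²(j² − l²)²) for j + l odd, ∫x²·sin(jπx/a)·sin(lπx/a) dx = (−1)^(j+l)·4jla³/(π²(j² − l²)²); higher powers the same way via product-to-sum and parts.
State is unnormalized: ∫|Ψ|² dx = 3.4956, and ∫Ψ*·V(x)·Ψ dx = 6.9616, so ⟨V⟩ = 6.9616 / 3.4956.
⟨V⟩ = 1.9915.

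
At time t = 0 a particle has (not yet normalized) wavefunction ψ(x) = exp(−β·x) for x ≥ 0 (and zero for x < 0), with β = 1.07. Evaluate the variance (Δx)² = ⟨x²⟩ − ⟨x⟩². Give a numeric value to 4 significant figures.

0.2184

Compute ⟨x⟩ and ⟨x²⟩ separately, then (Δx)² = ⟨x²⟩ − ⟨x⟩².
Every integrand reduces to terms xʲ·e^(−2βx) on [0, ∞); use ∫₀^∞ xʲ·e^(−2βx) dx = j!/(2β)^(j+1).
Normalization: ∫|ψ|² dx = 0.46729.
⟨x⟩ = 0.46729 and ⟨x²⟩ = 0.43672.
(Δx)² = 0.43672 − (0.46729)² = 0.21836.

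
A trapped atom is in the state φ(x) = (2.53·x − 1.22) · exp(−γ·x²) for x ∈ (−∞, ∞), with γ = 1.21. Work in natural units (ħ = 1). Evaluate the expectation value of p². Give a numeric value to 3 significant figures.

p² φ = −ħ² d²φ/dx²; ⟨p²⟩ = −ħ² ∫ φ*·φ'' dx / ∫|φ|² dx.
Expand each integrand as polynomial × e^(−2γx²) and use ∫x^(2j)·e^(−2γx²) dx = (2j−1)!!/(4γ)^j · √(π/(2γ)), odd powers → 0; here √(π/(2γ)) = 1.1394. Differentiate with the product rule, d/dx e^(−γx²) = −2γx·e^(−γx²).
State is unnormalized: ∫|φ|² dx = 3.2027, and ∫φ*·(−ħ² φ'') dx = 7.5218, so ⟨p²⟩ = 7.5218 / 3.2027.
⟨p²⟩ = 2.3486.

2.35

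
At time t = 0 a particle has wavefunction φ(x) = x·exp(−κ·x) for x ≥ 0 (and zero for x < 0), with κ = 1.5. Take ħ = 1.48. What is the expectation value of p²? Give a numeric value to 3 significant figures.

p² φ = −ħ² d²φ/dx²; ⟨p²⟩ = −ħ² ∫ φ*·φ'' dx / ∫|φ|² dx.
Differentiate x·exp(−κ·x) with the product rule; every integrand then reduces to terms xʲ·e^(−2κx) on [0, ∞), with ∫₀^∞ xʲ·e^(−2κx) dx = j!/(2κ)^(j+1).
State is unnormalized: ∫|φ|² dx = 0.074074, and ∫φ*·(−ħ² φ'') dx = 0.36507, so ⟨p²⟩ = 0.36507 / 0.074074.
⟨p²⟩ = 4.9284.

4.93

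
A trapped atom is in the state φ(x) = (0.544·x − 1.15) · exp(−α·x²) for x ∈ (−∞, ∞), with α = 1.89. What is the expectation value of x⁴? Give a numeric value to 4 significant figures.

⟨x⁴⟩ = ∫ x⁴·|φ|² dx / ∫|φ|² dx (integrals over the domain).
Expand each integrand as polynomial × e^(−2αx²) and use ∫x^(2j)·e^(−2αx²) dx = (2j−1)!!/(4α)^j · √(π/(2α)), odd powers → 0; here √(π/(2α)) = 0.91165.
State is unnormalized: ∫|φ|² dx = 1.2413, and ∫φ*·x⁴·φ dx = 0.072651, so ⟨x⁴⟩ = 0.072651 / 1.2413.
⟨x⁴⟩ = 0.058526.

0.05853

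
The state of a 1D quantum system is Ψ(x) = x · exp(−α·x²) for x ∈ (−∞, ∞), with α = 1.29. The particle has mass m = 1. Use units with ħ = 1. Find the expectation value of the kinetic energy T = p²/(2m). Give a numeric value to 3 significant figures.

T = −(ħ²/2m) d²/dx², so ⟨T⟩ = −(ħ²/2m) ∫ Ψ*·Ψ'' dx / ∫|Ψ|² dx; with m = 1.
Expand each integrand as polynomial × e^(−2αx²) and use ∫x^(2j)·e^(−2αx²) dx = (2j−1)!!/(4α)^j · √(π/(2α)), odd powers → 0; here √(π/(2α)) = 1.1035. Differentiate with the product rule, d/dx e^(−αx²) = −2αx·e^(−αx²).
State is unnormalized: ∫|Ψ|² dx = 0.21385, and ∫Ψ*·(−ħ²/2m · Ψ'') dx = 0.41381, so ⟨T⟩ = 0.41381 / 0.21385.
⟨T⟩ = 1.9350.

1.94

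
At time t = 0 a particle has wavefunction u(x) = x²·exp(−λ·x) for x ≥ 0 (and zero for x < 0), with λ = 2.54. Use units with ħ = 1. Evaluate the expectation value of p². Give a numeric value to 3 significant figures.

p² u = −ħ² d²u/dx²; ⟨p²⟩ = −ħ² ∫ u*·u'' dx / ∫|u|² dx.
Differentiate x²·exp(−λ·x) with the product rule; every integrand then reduces to terms xʲ·e^(−2λx) on [0, ∞), with ∫₀^∞ xʲ·e^(−2λx) dx = j!/(2λ)^(j+1).
State is unnormalized: ∫|u|² dx = 0.0070940, and ∫u*·(−ħ² u'') dx = 0.015256, so ⟨p²⟩ = 0.015256 / 0.0070940.
⟨p²⟩ = 2.1505.

2.15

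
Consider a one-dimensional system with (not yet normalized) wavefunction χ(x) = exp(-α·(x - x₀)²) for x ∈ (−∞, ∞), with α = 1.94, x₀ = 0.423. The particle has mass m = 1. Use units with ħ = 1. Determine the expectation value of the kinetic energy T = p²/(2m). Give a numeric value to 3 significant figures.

T = −(ħ²/2m) d²/dx², so ⟨T⟩ = −(ħ²/2m) ∫ χ*·χ'' dx / ∫|χ|² dx; with m = 1.
Gaussian moments (u = x − x₀): ∫u^(2j)·e^(−2αu²) du = (2j−1)!!/(4α)^j · √(π/(2α)), odd powers integrate to 0; here √(π/(2α)) = 0.89983. Derivatives: d/dx e^(−αu²) = −2αu·e^(−αu²), d²/dx² e^(−αu²) = (4α²u² − 2α)·e^(−αu²).
State is unnormalized: ∫|χ|² dx = 0.89983, and ∫χ*·(−ħ²/2m · χ'') dx = 0.87283, so ⟨T⟩ = 0.87283 / 0.89983.
⟨T⟩ = 0.97000.

0.970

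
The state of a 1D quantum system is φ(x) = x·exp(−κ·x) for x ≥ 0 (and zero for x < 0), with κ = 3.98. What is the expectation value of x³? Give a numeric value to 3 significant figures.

0.119

⟨x³⟩ = ∫ x³·|φ|² dx / ∫|φ|² dx (integrals over the domain).
Every integrand reduces to terms xʲ·e^(−2κx) on [0, ∞); use ∫₀^∞ xʲ·e^(−2κx) dx = j!/(2κ)^(j+1).
State is unnormalized: ∫|φ|² dx = 0.0039654, and ∫φ*·x³·φ dx = 0.00047174, so ⟨x³⟩ = 0.00047174 / 0.0039654.
⟨x³⟩ = 0.11896.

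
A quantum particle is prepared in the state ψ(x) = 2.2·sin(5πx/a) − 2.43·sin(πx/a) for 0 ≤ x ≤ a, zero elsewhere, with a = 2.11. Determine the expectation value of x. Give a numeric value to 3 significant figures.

⟨x⟩ = ∫ x·|ψ|² dx / ∫|ψ|² dx (integrals over the domain).
On 0 ≤ x ≤ a (j ≠ l): ∫sin²(jπx/a) dx = a/2, ∫sin(jπx/a)·sin(lπx/a) dx = 0; diagonal moments ∫x·sin²(jπx/a) dx = a²/4, ∫x²·sin²(jπx/a) dx = a³·(1/6 − 1/(4j²π²)); cross terms ∫x·sin(jπx/a)·sin(lπx/a) dx = 0 for j + l even and −4jla²/(π²(j² − l²)²) for j + l odd, ∫x²·sin(jπx/a)·sin(lπx/a) dx = (−1)^(j+l)·4jla³/(π²(j² − l²)²); higher powers the same way via product-to-sum and parts.
State is unnormalized: ∫|ψ|² dx = 11.336, and ∫ψ*·x·ψ dx = 11.959, so ⟨x⟩ = 11.959 / 11.336.
⟨x⟩ = 1.0550.

1.06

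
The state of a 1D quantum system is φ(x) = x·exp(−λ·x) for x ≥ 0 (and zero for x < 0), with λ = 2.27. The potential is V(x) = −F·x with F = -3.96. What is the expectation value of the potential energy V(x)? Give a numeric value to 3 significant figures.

2.62

⟨V⟩ = ∫ V(x)·|φ|² dx / ∫|φ|² dx.
Every integrand reduces to terms xʲ·e^(−2λx) on [0, ∞); use ∫₀^∞ xʲ·e^(−2λx) dx = j!/(2λ)^(j+1).
State is unnormalized: ∫|φ|² dx = 0.021373, and ∫φ*·V(x)·φ dx = 0.055927, so ⟨V⟩ = 0.055927 / 0.021373.
⟨V⟩ = 2.6167.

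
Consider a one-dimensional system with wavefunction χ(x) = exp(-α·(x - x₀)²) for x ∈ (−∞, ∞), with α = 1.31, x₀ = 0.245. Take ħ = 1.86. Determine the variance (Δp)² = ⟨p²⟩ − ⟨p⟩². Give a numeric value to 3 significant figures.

Compute ⟨p⟩ and ⟨p²⟩ separately; (Δp)² = ⟨p²⟩ − ⟨p⟩².
Gaussian moments (u = x − x₀): ∫u^(2j)·e^(−2αu²) du = (2j−1)!!/(4α)^j · √(π/(2α)), odd powers integrate to 0; here √(π/(2α)) = 1.0950. Derivatives: d/dx e^(−αu²) = −2αu·e^(−αu²), d²/dx² e^(−αu²) = (4α²u² − 2α)·e^(−αu²).
Normalization: ∫|χ|² dx = 1.0950.
⟨p⟩ = 0.0000 and ⟨p²⟩ = 4.5321.
(Δp)² = 4.5321 − (0.0000)² = 4.5321.

4.53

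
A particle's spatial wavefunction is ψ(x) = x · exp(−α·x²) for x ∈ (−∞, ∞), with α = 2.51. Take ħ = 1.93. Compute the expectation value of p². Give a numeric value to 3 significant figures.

p² ψ = −ħ² d²ψ/dx²; ⟨p²⟩ = −ħ² ∫ ψ*·ψ'' dx / ∫|ψ|² dx.
Expand each integrand as polynomial × e^(−2αx²) and use ∫x^(2j)·e^(−2αx²) dx = (2j−1)!!/(4α)^j · √(π/(2α)), odd powers → 0; here √(π/(2α)) = 0.79108. Differentiate with the product rule, d/dx e^(−αx²) = −2αx·e^(−αx²).
State is unnormalized: ∫|ψ|² dx = 0.078793, and ∫ψ*·(−ħ² ψ'') dx = 2.2100, so ⟨p²⟩ = 2.2100 / 0.078793.
⟨p²⟩ = 28.048.

28.0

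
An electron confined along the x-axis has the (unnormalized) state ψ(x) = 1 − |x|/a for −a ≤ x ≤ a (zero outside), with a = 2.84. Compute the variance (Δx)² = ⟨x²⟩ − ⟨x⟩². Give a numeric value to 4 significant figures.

0.8066

Compute ⟨x⟩ and ⟨x²⟩ separately, then (Δx)² = ⟨x²⟩ − ⟨x⟩².
ψ is even, so ∫ over [−a, a] = 2∫₀ᵃ with ψ = 1 − x/a there: ∫₀ᵃ (1 − x/a)² dx = a/3, ∫₀ᵃ x²(1 − x/a)² dx = a³/30, ∫₀ᵃ x⁴(1 − x/a)² dx = a⁵/105.
Normalization: ∫|ψ|² dx = 1.8933.
⟨x⟩ = 0.0000 and ⟨x²⟩ = 0.80656.
(Δx)² = 0.80656 − (0.0000)² = 0.80656.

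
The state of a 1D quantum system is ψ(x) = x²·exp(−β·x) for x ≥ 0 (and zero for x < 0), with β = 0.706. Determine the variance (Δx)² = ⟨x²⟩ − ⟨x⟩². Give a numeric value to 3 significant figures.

Compute ⟨x⟩ and ⟨x²⟩ separately, then (Δx)² = ⟨x²⟩ − ⟨x⟩².
Every integrand reduces to terms xʲ·e^(−2βx) on [0, ∞); use ∫₀^∞ xʲ·e^(−2βx) dx = j!/(2β)^(j+1).
Normalization: ∫|ψ|² dx = 4.2760.
⟨x⟩ = 3.5411 and ⟨x²⟩ = 15.047.
(Δx)² = 15.047 − (3.5411)² = 2.5078.

2.51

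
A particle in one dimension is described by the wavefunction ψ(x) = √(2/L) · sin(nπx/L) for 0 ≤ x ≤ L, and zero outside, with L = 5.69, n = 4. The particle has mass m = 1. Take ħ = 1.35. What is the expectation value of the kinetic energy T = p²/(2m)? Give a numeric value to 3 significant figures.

4.44

T = −(ħ²/2m) d²/dx², so ⟨T⟩ = −(ħ²/2m) ∫ ψ*·ψ'' dx; with m = 1.
d/dx sin(nπx/L) = (nπ/L)·cos(nπx/L) and d²/dx² sin(nπx/L) = −(nπ/L)²·sin(nπx/L); on 0 ≤ x ≤ L, ∫sin²(nπx/L) dx = L/2 and ∫sin(nπx/L)·cos(nπx/L) dx = 0.
⟨T⟩ = 4.4446.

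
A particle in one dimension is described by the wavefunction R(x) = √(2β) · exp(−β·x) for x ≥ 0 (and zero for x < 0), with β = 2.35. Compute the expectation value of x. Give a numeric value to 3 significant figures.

0.213

⟨x⟩ = ∫ x·|R|² dx (integrals over the domain).
Every integrand reduces to terms xʲ·e^(−2βx) on [0, ∞); use ∫₀^∞ xʲ·e^(−2βx) dx = j!/(2β)^(j+1).
⟨x⟩ = 0.21277.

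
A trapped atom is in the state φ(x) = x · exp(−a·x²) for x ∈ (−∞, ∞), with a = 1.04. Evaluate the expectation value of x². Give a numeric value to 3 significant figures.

⟨x²⟩ = ∫ x²·|φ|² dx / ∫|φ|² dx (integrals over the domain).
Expand each integrand as polynomial × e^(−2ax²) and use ∫x^(2j)·e^(−2ax²) dx = (2j−1)!!/(4a)^j · √(π/(2a)), odd powers → 0; here √(π/(2a)) = 1.2290.
State is unnormalized: ∫|φ|² dx = 0.29543, and ∫φ*·x²·φ dx = 0.21305, so ⟨x²⟩ = 0.21305 / 0.29543.
⟨x²⟩ = 0.72115.

0.721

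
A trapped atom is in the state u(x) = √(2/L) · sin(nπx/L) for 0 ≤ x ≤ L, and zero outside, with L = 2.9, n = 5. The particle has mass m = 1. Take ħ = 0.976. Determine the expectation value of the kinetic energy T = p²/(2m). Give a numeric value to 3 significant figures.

14.0

T = −(ħ²/2m) d²/dx², so ⟨T⟩ = −(ħ²/2m) ∫ u*·u'' dx; with m = 1.
d/dx sin(nπx/L) = (nπ/L)·cos(nπx/L) and d²/dx² sin(nπx/L) = −(nπ/L)²·sin(nπx/L); on 0 ≤ x ≤ L, ∫sin²(nπx/L) dx = L/2 and ∫sin(nπx/L)·cos(nπx/L) dx = 0.
⟨T⟩ = 13.974.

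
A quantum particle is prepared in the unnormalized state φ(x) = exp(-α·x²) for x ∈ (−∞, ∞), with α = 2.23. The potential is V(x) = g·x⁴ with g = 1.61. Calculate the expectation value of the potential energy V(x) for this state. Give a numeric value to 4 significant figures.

⟨V⟩ = ∫ V(x)·|φ|² dx / ∫|φ|² dx.
Gaussian moments: ∫x^(2j)·e^(−2αx²) dx = (2j−1)!!/(4α)^j · √(π/(2α)), odd powers integrate to 0; here √(π/(2α)) = 0.83928.
State is unnormalized: ∫|φ|² dx = 0.83928, and ∫φ*·V(x)·φ dx = 0.050948, so ⟨V⟩ = 0.050948 / 0.83928.
⟨V⟩ = 0.060704.

0.06070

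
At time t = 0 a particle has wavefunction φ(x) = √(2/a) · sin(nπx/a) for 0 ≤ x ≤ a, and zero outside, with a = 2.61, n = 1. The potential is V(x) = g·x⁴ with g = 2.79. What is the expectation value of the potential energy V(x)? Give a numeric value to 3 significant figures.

14.8

⟨V⟩ = ∫ V(x)·|φ|² dx.
With sin²θ = (1 − cos2θ)/2 on 0 ≤ x ≤ a: ∫sin²(nπx/a) dx = a/2, ∫x·sin²(nπx/a) dx = a²/4, ∫x²·sin²(nπx/a) dx = a³·(1/6 − 1/(4n²π²)); higher powers xᵏ the same way, integrating xᵏ·cos(2nπx/a) by parts.
⟨V⟩ = 14.770.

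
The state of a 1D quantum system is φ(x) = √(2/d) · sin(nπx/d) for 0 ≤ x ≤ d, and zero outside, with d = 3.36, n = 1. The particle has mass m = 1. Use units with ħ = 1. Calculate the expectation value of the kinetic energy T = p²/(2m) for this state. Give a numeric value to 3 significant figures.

0.437

T = −(ħ²/2m) d²/dx², so ⟨T⟩ = −(ħ²/2m) ∫ φ*·φ'' dx; with m = 1.
d/dx sin(nπx/d) = (nπ/d)·cos(nπx/d) and d²/dx² sin(nπx/d) = −(nπ/d)²·sin(nπx/d); on 0 ≤ x ≤ d, ∫sin²(nπx/d) dx = d/2 and ∫sin(nπx/d)·cos(nπx/d) dx = 0.
⟨T⟩ = 0.43711.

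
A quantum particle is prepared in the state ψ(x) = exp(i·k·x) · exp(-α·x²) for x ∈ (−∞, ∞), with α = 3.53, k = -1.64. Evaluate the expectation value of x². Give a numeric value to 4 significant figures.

⟨x²⟩ = ∫ x²·|ψ|² dx / ∫|ψ|² dx (integrals over the domain).
Gaussian moments: ∫x^(2j)·e^(−2αx²) dx = (2j−1)!!/(4α)^j · √(π/(2α)), odd powers integrate to 0; here √(π/(2α)) = 0.66707.
State is unnormalized: ∫|ψ|² dx = 0.66707, and ∫ψ*·x²·ψ dx = 0.047243, so ⟨x²⟩ = 0.047243 / 0.66707.
⟨x²⟩ = 0.070822.

0.07082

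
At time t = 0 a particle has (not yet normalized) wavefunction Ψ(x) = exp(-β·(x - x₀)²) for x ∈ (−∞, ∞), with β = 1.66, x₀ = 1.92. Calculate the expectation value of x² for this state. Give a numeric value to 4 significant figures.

⟨x²⟩ = ∫ x²·|Ψ|² dx / ∫|Ψ|² dx (integrals over the domain).
Gaussian moments (u = x − x₀): ∫u^(2j)·e^(−2βu²) du = (2j−1)!!/(4β)^j · √(π/(2β)), odd powers integrate to 0; here √(π/(2β)) = 0.97276.
State is unnormalized: ∫|Ψ|² dx = 0.97276, and ∫Ψ*·x²·Ψ dx = 3.7325, so ⟨x²⟩ = 3.7325 / 0.97276.
⟨x²⟩ = 3.8370.

3.837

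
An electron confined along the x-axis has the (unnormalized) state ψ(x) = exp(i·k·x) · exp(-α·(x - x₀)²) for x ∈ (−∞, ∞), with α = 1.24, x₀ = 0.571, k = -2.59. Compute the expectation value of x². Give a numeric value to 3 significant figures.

0.528

⟨x²⟩ = ∫ x²·|ψ|² dx / ∫|ψ|² dx (integrals over the domain).
Gaussian moments (u = x − x₀): ∫u^(2j)·e^(−2αu²) du = (2j−1)!!/(4α)^j · √(π/(2α)), odd powers integrate to 0; here √(π/(2α)) = 1.1255.
State is unnormalized: ∫|ψ|² dx = 1.1255, and ∫ψ*·x²·ψ dx = 0.59388, so ⟨x²⟩ = 0.59388 / 1.1255.
⟨x²⟩ = 0.52765.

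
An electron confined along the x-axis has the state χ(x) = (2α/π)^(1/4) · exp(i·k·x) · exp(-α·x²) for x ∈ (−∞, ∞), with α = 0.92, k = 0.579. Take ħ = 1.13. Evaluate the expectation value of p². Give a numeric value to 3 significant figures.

p² χ = −ħ² d²χ/dx²; ⟨p²⟩ = −ħ² ∫ χ*·χ'' dx.
Gaussian moments: ∫x^(2j)·e^(−2αx²) dx = (2j−1)!!/(4α)^j · √(π/(2α)), odd powers integrate to 0; here √(π/(2α)) = 1.3067. Derivatives: χ′ = (ik − 2αx)·χ, χ″ = ((ik − 2αx)² − 2α)·χ; the odd-in-x pieces drop out.
⟨p²⟩ = 1.6028.

1.60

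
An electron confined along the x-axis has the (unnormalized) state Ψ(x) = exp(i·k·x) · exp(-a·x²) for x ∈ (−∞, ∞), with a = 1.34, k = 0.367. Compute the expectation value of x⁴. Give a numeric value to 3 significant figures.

⟨x⁴⟩ = ∫ x⁴·|Ψ|² dx / ∫|Ψ|² dx (integrals over the domain).
Gaussian moments: ∫x^(2j)·e^(−2ax²) dx = (2j−1)!!/(4a)^j · √(π/(2a)), odd powers integrate to 0; here √(π/(2a)) = 1.0827.
State is unnormalized: ∫|Ψ|² dx = 1.0827, and ∫Ψ*·x⁴·Ψ dx = 0.11306, so ⟨x⁴⟩ = 0.11306 / 1.0827.
⟨x⁴⟩ = 0.10442.

0.104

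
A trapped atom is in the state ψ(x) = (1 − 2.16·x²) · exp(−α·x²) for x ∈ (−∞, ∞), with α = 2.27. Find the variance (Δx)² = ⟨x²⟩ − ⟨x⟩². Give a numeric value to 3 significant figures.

Compute ⟨x⟩ and ⟨x²⟩ separately, then (Δx)² = ⟨x²⟩ − ⟨x⟩².
Expand each integrand as polynomial × e^(−2αx²) and use ∫x^(2j)·e^(−2αx²) dx = (2j−1)!!/(4α)^j · √(π/(2α)), odd powers → 0; here √(π/(2α)) = 0.83185.
Normalization: ∫|ψ|² dx = 0.57730.
⟨x⟩ = 0.0000 and ⟨x²⟩ = 0.066894.
(Δx)² = 0.066894 − (0.0000)² = 0.066894.

0.0669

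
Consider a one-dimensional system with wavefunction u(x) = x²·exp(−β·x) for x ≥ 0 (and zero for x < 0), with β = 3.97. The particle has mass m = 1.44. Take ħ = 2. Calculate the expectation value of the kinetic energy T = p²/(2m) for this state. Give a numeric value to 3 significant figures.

7.30

T = −(ħ²/2m) d²/dx², so ⟨T⟩ = −(ħ²/2m) ∫ u*·u'' dx / ∫|u|² dx; with m = 1.44.
Differentiate x²·exp(−β·x) with the product rule; every integrand then reduces to terms xʲ·e^(−2βx) on [0, ∞), with ∫₀^∞ xʲ·e^(−2βx) dx = j!/(2β)^(j+1).
State is unnormalized: ∫|u|² dx = 0.00076052, and ∫u*·(−ħ²/2m · u'') dx = 0.0055493, so ⟨T⟩ = 0.0055493 / 0.00076052.
⟨T⟩ = 7.2967.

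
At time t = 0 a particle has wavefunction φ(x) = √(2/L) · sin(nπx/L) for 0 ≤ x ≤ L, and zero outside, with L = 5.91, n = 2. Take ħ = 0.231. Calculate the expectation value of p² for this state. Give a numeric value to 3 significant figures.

p² φ = −ħ² d²φ/dx²; ⟨p²⟩ = −ħ² ∫ φ*·φ'' dx.
d/dx sin(nπx/L) = (nπ/L)·cos(nπx/L) and d²/dx² sin(nπx/L) = −(nπ/L)²·sin(nπx/L); on 0 ≤ x ≤ L, ∫sin²(nπx/L) dx = L/2 and ∫sin(nπx/L)·cos(nπx/L) dx = 0.
⟨p²⟩ = 0.060313.

0.0603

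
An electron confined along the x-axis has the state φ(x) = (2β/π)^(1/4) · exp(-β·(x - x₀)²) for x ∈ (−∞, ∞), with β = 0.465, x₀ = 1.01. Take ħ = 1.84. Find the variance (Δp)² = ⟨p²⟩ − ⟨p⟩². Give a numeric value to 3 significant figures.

Compute ⟨p⟩ and ⟨p²⟩ separately; (Δp)² = ⟨p²⟩ − ⟨p⟩².
Gaussian moments (u = x − x₀): ∫u^(2j)·e^(−2βu²) du = (2j−1)!!/(4β)^j · √(π/(2β)), odd powers integrate to 0; here √(π/(2β)) = 1.8379. Derivatives: d/dx e^(−βu²) = −2βu·e^(−βu²), d²/dx² e^(−βu²) = (4β²u² − 2β)·e^(−βu²).
⟨p⟩ = 0.0000 and ⟨p²⟩ = 1.5743.
(Δp)² = 1.5743 − (0.0000)² = 1.5743.

1.57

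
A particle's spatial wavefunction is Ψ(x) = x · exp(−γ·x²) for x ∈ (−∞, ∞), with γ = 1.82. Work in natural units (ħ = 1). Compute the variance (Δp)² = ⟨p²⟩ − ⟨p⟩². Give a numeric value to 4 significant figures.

5.460

Compute ⟨p⟩ and ⟨p²⟩ separately; (Δp)² = ⟨p²⟩ − ⟨p⟩².
Expand each integrand as polynomial × e^(−2γx²) and use ∫x^(2j)·e^(−2γx²) dx = (2j−1)!!/(4γ)^j · √(π/(2γ)), odd powers → 0; here √(π/(2γ)) = 0.92902. Differentiate with the product rule, d/dx e^(−γx²) = −2γx·e^(−γx²).
Normalization: ∫|Ψ|² dx = 0.12761.
⟨p⟩ = 0.0000 and ⟨p²⟩ = 5.4600.
(Δp)² = 5.4600 − (0.0000)² = 5.4600.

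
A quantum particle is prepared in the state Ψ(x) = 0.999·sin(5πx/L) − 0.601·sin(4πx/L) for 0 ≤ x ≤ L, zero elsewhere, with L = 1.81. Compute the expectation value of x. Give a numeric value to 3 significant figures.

1.23

⟨x⟩ = ∫ x·|Ψ|² dx / ∫|Ψ|² dx (integrals over the domain).
On 0 ≤ x ≤ L (j ≠ l): ∫sin²(jπx/L) dx = L/2, ∫sin(jπx/L)·sin(lπx/L) dx = 0; diagonal moments ∫x·sin²(jπx/L) dx = L²/4, ∫x²·sin²(jπx/L) dx = L³·(1/6 − 1/(4j²π²)); cross terms ∫x·sin(jπx/L)·sin(lπx/L) dx = 0 for j + l even and −4jlL²/(π²(j² − l²)²) for j + l odd, ∫x²·sin(jπx/L)·sin(lπx/L) dx = (−1)^(j+l)·4jlL³/(π²(j² − l²)²); higher powers the same way via product-to-sum and parts.
State is unnormalized: ∫|Ψ|² dx = 1.2301, and ∫Ψ*·x·Ψ dx = 1.5069, so ⟨x⟩ = 1.5069 / 1.2301.
⟨x⟩ = 1.2250.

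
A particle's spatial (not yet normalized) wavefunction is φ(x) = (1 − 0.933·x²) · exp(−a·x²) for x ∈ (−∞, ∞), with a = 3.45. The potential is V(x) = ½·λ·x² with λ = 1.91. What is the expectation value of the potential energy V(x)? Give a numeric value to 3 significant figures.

0.0522

⟨V⟩ = ∫ V(x)·|φ|² dx / ∫|φ|² dx.
Expand each integrand as polynomial × e^(−2ax²) and use ∫x^(2j)·e^(−2ax²) dx = (2j−1)!!/(4a)^j · √(π/(2a)), odd powers → 0; here √(π/(2a)) = 0.67476.
State is unnormalized: ∫|φ|² dx = 0.59278, and ∫φ*·V(x)·φ dx = 0.030955, so ⟨V⟩ = 0.030955 / 0.59278.
⟨V⟩ = 0.052220.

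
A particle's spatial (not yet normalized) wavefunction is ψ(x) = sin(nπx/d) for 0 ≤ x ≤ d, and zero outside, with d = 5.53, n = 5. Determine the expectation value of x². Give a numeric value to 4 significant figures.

⟨x²⟩ = ∫ x²·|ψ|² dx / ∫|ψ|² dx (integrals over the domain).
With sin²θ = (1 − cos2θ)/2 on 0 ≤ x ≤ d: ∫sin²(nπx/d) dx = d/2, ∫x·sin²(nπx/d) dx = d²/4, ∫x²·sin²(nπx/d) dx = d³·(1/6 − 1/(4n²π²)); higher powers xᵏ the same way, integrating xᵏ·cos(2nπx/d) by parts.
State is unnormalized: ∫|ψ|² dx = 2.7650, and ∫ψ*·x²·ψ dx = 28.014, so ⟨x²⟩ = 28.014 / 2.7650.
⟨x²⟩ = 10.132.

10.13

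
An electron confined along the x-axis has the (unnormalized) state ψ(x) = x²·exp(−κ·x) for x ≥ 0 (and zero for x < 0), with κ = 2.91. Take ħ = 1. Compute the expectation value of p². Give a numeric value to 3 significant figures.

p² ψ = −ħ² d²ψ/dx²; ⟨p²⟩ = −ħ² ∫ ψ*·ψ'' dx / ∫|ψ|² dx.
Differentiate x²·exp(−κ·x) with the product rule; every integrand then reduces to terms xʲ·e^(−2κx) on [0, ∞), with ∫₀^∞ xʲ·e^(−2κx) dx = j!/(2κ)^(j+1).
State is unnormalized: ∫|ψ|² dx = 0.0035942, and ∫ψ*·(−ħ² ψ'') dx = 0.010145, so ⟨p²⟩ = 0.010145 / 0.0035942.
⟨p²⟩ = 2.8227.

2.82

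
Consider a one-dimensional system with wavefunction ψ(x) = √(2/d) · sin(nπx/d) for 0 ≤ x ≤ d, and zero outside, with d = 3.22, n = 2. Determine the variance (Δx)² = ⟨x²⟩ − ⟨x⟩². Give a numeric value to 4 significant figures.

Compute ⟨x⟩ and ⟨x²⟩ separately, then (Δx)² = ⟨x²⟩ − ⟨x⟩².
With sin²θ = (1 − cos2θ)/2 on 0 ≤ x ≤ d: ∫sin²(nπx/d) dx = d/2, ∫x·sin²(nπx/d) dx = d²/4, ∫x²·sin²(nπx/d) dx = d³·(1/6 − 1/(4n²π²)); higher powers xᵏ the same way, integrating xᵏ·cos(2nπx/d) by parts.
⟨x⟩ = 1.6100 and ⟨x²⟩ = 3.3248.
(Δx)² = 3.3248 − (1.6100)² = 0.73272.

0.7327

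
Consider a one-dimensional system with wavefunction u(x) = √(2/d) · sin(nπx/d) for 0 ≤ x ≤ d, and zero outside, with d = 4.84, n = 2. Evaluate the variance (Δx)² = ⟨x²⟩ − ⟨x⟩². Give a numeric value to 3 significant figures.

1.66

Compute ⟨x⟩ and ⟨x²⟩ separately, then (Δx)² = ⟨x²⟩ − ⟨x⟩².
With sin²θ = (1 − cos2θ)/2 on 0 ≤ x ≤ d: ∫sin²(nπx/d) dx = d/2, ∫x·sin²(nπx/d) dx = d²/4, ∫x²·sin²(nπx/d) dx = d³·(1/6 − 1/(4n²π²)); higher powers xᵏ the same way, integrating xᵏ·cos(2nπx/d) by parts.
⟨x⟩ = 2.4200 and ⟨x²⟩ = 7.5118.
(Δx)² = 7.5118 − (2.4200)² = 1.6554.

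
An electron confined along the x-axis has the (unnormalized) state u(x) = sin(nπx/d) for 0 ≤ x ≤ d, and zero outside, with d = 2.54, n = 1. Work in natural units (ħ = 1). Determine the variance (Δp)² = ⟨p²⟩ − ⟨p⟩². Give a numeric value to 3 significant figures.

1.53

Compute ⟨p⟩ and ⟨p²⟩ separately; (Δp)² = ⟨p²⟩ − ⟨p⟩².
d/dx sin(nπx/d) = (nπ/d)·cos(nπx/d) and d²/dx² sin(nπx/d) = −(nπ/d)²·sin(nπx/d); on 0 ≤ x ≤ d, ∫sin²(nπx/d) dx = d/2 and ∫sin(nπx/d)·cos(nπx/d) dx = 0.
Normalization: ∫|u|² dx = 1.2700.
⟨p⟩ = 0.0000 and ⟨p²⟩ = 1.5298.
(Δp)² = 1.5298 − (0.0000)² = 1.5298.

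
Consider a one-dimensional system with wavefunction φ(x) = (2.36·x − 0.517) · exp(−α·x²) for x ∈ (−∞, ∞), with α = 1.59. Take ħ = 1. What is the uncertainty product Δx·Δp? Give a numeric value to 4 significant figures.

1.072

Δx = √(⟨x²⟩−⟨x⟩²), Δp = √(⟨p²⟩−⟨p⟩²).
Expand each integrand as polynomial × e^(−2αx²) and use ∫x^(2j)·e^(−2αx²) dx = (2j−1)!!/(4α)^j · √(π/(2α)), odd powers → 0; here √(π/(2α)) = 0.99394. Differentiate with the product rule, d/dx e^(−αx²) = −2αx·e^(−αx²).
Normalization: ∫|φ|² dx = 1.1361.
⟨x⟩ = -0.33568, ⟨x²⟩ = 0.39816 ⇒ Δx = 0.53430.
⟨p⟩ = 0.0000, ⟨p²⟩ = 4.0264 ⇒ Δp = 2.0066.
Δx·Δp = 1.0721.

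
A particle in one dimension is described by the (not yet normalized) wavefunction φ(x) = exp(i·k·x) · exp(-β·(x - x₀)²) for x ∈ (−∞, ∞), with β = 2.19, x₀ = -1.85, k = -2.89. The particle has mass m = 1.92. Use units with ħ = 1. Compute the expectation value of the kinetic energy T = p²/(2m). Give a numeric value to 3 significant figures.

2.75

T = −(ħ²/2m) d²/dx², so ⟨T⟩ = −(ħ²/2m) ∫ φ*·φ'' dx / ∫|φ|² dx; with m = 1.92.
Gaussian moments (u = x − x₀): ∫u^(2j)·e^(−2βu²) du = (2j−1)!!/(4β)^j · √(π/(2β)), odd powers integrate to 0; here √(π/(2β)) = 0.84691. Derivatives: φ′ = (ik − 2βu)·φ, φ″ = ((ik − 2βu)² − 2β)·φ; the odd-in-u pieces drop out.
State is unnormalized: ∫|φ|² dx = 0.84691, and ∫φ*·(−ħ²/2m · φ'') dx = 2.3251, so ⟨T⟩ = 2.3251 / 0.84691.
⟨T⟩ = 2.7453.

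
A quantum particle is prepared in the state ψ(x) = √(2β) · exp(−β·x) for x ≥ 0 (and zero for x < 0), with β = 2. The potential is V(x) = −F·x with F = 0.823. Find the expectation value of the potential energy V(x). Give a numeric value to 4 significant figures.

-0.2058

⟨V⟩ = ∫ V(x)·|ψ|² dx.
Every integrand reduces to terms xʲ·e^(−2βx) on [0, ∞); use ∫₀^∞ xʲ·e^(−2βx) dx = j!/(2β)^(j+1).
⟨V⟩ = -0.20575.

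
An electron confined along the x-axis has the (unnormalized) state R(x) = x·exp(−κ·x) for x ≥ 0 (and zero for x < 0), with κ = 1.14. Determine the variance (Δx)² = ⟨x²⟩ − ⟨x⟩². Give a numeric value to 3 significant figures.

Compute ⟨x⟩ and ⟨x²⟩ separately, then (Δx)² = ⟨x²⟩ − ⟨x⟩².
Every integrand reduces to terms xʲ·e^(−2κx) on [0, ∞); use ∫₀^∞ xʲ·e^(−2κx) dx = j!/(2κ)^(j+1).
Normalization: ∫|R|² dx = 0.16874.
⟨x⟩ = 1.3158 and ⟨x²⟩ = 2.3084.
(Δx)² = 2.3084 − (1.3158)² = 0.57710.

0.577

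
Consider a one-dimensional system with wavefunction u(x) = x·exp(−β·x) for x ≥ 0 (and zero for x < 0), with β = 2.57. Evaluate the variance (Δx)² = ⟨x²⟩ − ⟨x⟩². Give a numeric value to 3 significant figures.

Compute ⟨x⟩ and ⟨x²⟩ separately, then (Δx)² = ⟨x²⟩ − ⟨x⟩².
Every integrand reduces to terms xʲ·e^(−2βx) on [0, ∞); use ∫₀^∞ xʲ·e^(−2βx) dx = j!/(2β)^(j+1).
Normalization: ∫|u|² dx = 0.014728.
⟨x⟩ = 0.58366 and ⟨x²⟩ = 0.45421.
(Δx)² = 0.45421 − (0.58366)² = 0.11355.

0.114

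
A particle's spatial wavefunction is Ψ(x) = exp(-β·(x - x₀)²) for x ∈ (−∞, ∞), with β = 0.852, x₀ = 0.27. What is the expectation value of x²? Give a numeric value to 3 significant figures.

0.366

⟨x²⟩ = ∫ x²·|Ψ|² dx / ∫|Ψ|² dx (integrals over the domain).
Gaussian moments (u = x − x₀): ∫u^(2j)·e^(−2βu²) du = (2j−1)!!/(4β)^j · √(π/(2β)), odd powers integrate to 0; here √(π/(2β)) = 1.3578.
State is unnormalized: ∫|Ψ|² dx = 1.3578, and ∫Ψ*·x²·Ψ dx = 0.49740, so ⟨x²⟩ = 0.49740 / 1.3578.
⟨x²⟩ = 0.36633.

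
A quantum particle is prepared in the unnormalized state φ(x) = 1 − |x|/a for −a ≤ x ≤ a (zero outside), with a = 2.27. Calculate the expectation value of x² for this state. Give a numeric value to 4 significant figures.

0.5153

⟨x²⟩ = ∫ x²·|φ|² dx / ∫|φ|² dx (integrals over the domain).
φ is even, so ∫ over [−a, a] = 2∫₀ᵃ with φ = 1 − x/a there: ∫₀ᵃ (1 − x/a)² dx = a/3, ∫₀ᵃ x²(1 − x/a)² dx = a³/30, ∫₀ᵃ x⁴(1 − x/a)² dx = a⁵/105.
State is unnormalized: ∫|φ|² dx = 1.5133, and ∫φ*·x²·φ dx = 0.77981, so ⟨x²⟩ = 0.77981 / 1.5133.
⟨x²⟩ = 0.51529.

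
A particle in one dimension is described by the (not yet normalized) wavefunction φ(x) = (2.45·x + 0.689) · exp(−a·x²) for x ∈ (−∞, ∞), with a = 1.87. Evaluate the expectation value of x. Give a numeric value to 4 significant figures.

⟨x⟩ = ∫ x·|φ|² dx / ∫|φ|² dx (integrals over the domain).
Expand each integrand as polynomial × e^(−2ax²) and use ∫x^(2j)·e^(−2ax²) dx = (2j−1)!!/(4a)^j · √(π/(2a)), odd powers → 0; here √(π/(2a)) = 0.91651.
State is unnormalized: ∫|φ|² dx = 1.1706, and ∫φ*·x·φ dx = 0.41367, so ⟨x⟩ = 0.41367 / 1.1706.
⟨x⟩ = 0.35339.

0.3534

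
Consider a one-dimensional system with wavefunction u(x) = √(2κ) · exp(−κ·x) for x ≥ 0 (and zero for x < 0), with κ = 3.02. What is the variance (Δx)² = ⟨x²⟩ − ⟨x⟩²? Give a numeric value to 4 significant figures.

Compute ⟨x⟩ and ⟨x²⟩ separately, then (Δx)² = ⟨x²⟩ − ⟨x⟩².
Every integrand reduces to terms xʲ·e^(−2κx) on [0, ∞); use ∫₀^∞ xʲ·e^(−2κx) dx = j!/(2κ)^(j+1).
⟨x⟩ = 0.16556 and ⟨x²⟩ = 0.054822.
(Δx)² = 0.054822 − (0.16556)² = 0.027411.

0.02741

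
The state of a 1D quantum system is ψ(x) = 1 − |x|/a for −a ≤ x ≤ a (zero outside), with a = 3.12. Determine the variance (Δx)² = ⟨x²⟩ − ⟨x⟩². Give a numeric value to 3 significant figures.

0.973

Compute ⟨x⟩ and ⟨x²⟩ separately, then (Δx)² = ⟨x²⟩ − ⟨x⟩².
ψ is even, so ∫ over [−a, a] = 2∫₀ᵃ with ψ = 1 − x/a there: ∫₀ᵃ (1 − x/a)² dx = a/3, ∫₀ᵃ x²(1 − x/a)² dx = a³/30, ∫₀ᵃ x⁴(1 − x/a)² dx = a⁵/105.
Normalization: ∫|ψ|² dx = 2.0800.
⟨x⟩ = 0.0000 and ⟨x²⟩ = 0.97344.
(Δx)² = 0.97344 − (0.0000)² = 0.97344.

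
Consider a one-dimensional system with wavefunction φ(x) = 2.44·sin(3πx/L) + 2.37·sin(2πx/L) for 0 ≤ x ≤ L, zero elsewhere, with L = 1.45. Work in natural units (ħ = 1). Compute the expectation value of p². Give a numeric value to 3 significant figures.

30.9

p² φ = −ħ² d²φ/dx²; ⟨p²⟩ = −ħ² ∫ φ*·φ'' dx / ∫|φ|² dx.
d²/dx² sin(jπx/L) = −(jπ/L)²·sin(jπx/L); on 0 ≤ x ≤ L, ∫sin²(jπx/L) dx = L/2 and ∫sin(jπx/L)·sin(lπx/L) dx = 0 for j ≠ l, so only diagonal terms survive in ∫|φ|² and ∫φ·φ″; ∫φ·φ′ dx = [φ²/2] between the walls = 0.
State is unnormalized: ∫|φ|² dx = 8.3886, and ∫φ*·(−ħ² φ'') dx = 258.82, so ⟨p²⟩ = 258.82 / 8.3886.
⟨p²⟩ = 30.854.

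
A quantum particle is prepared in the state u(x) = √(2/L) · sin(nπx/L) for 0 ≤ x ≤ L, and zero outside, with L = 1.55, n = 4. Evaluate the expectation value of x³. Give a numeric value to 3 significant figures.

0.913

⟨x³⟩ = ∫ x³·|u|² dx (integrals over the domain).
With sin²θ = (1 − cos2θ)/2 on 0 ≤ x ≤ L: ∫sin²(nπx/L) dx = L/2, ∫x·sin²(nπx/L) dx = L²/4, ∫x²·sin²(nπx/L) dx = L³·(1/6 − 1/(4n²π²)); higher powers xᵏ the same way, integrating xᵏ·cos(2nπx/L) by parts.
⟨x³⟩ = 0.91328.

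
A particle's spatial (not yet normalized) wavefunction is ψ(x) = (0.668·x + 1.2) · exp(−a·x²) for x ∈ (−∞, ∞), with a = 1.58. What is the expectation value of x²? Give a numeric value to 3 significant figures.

⟨x²⟩ = ∫ x²·|ψ|² dx / ∫|ψ|² dx (integrals over the domain).
Expand each integrand as polynomial × e^(−2ax²) and use ∫x^(2j)·e^(−2ax²) dx = (2j−1)!!/(4a)^j · √(π/(2a)), odd powers → 0; here √(π/(2a)) = 0.99708.
State is unnormalized: ∫|ψ|² dx = 1.5062, and ∫ψ*·x²·ψ dx = 0.26060, so ⟨x²⟩ = 0.26060 / 1.5062.
⟨x²⟩ = 0.17302.

0.173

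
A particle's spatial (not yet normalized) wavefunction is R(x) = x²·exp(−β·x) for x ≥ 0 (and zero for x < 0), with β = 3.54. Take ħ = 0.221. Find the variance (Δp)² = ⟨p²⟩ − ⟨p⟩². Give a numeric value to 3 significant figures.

Compute ⟨p⟩ and ⟨p²⟩ separately; (Δp)² = ⟨p²⟩ − ⟨p⟩².
Differentiate x²·exp(−β·x) with the product rule; every integrand then reduces to terms xʲ·e^(−2βx) on [0, ∞), with ∫₀^∞ xʲ·e^(−2βx) dx = j!/(2β)^(j+1).
Normalization: ∫|R|² dx = 0.0013491.
⟨p⟩ = 0.0000 and ⟨p²⟩ = 0.20402.
(Δp)² = 0.20402 − (0.0000)² = 0.20402.

0.204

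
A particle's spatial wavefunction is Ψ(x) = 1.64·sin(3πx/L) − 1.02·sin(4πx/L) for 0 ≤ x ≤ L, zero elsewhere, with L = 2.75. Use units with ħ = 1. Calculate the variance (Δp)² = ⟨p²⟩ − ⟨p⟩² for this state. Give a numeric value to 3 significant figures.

14.3

Compute ⟨p⟩ and ⟨p²⟩ separately; (Δp)² = ⟨p²⟩ − ⟨p⟩².
d²/dx² sin(jπx/L) = −(jπ/L)²·sin(jπx/L); on 0 ≤ x ≤ L, ∫sin²(jπx/L) dx = L/2 and ∫sin(jπx/L)·sin(lπx/L) dx = 0 for j ≠ l, so only diagonal terms survive in ∫|Ψ|² and ∫Ψ·Ψ″; ∫Ψ·Ψ′ dx = [Ψ²/2] between the walls = 0.
Normalization: ∫|Ψ|² dx = 5.1288.
⟨p⟩ = 0.0000 and ⟨p²⟩ = 14.294.
(Δp)² = 14.294 − (0.0000)² = 14.294.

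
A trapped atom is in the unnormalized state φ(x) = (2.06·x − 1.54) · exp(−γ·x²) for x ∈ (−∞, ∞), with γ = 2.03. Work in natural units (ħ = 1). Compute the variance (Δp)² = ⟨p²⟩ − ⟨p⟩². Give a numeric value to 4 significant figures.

Compute ⟨p⟩ and ⟨p²⟩ separately; (Δp)² = ⟨p²⟩ − ⟨p⟩².
Expand each integrand as polynomial × e^(−2γx²) and use ∫x^(2j)·e^(−2γx²) dx = (2j−1)!!/(4γ)^j · √(π/(2γ)), odd powers → 0; here √(π/(2γ)) = 0.87965. Differentiate with the product rule, d/dx e^(−γx²) = −2γx·e^(−γx²).
Normalization: ∫|φ|² dx = 2.5459.
⟨p⟩ = 0.0000 and ⟨p²⟩ = 2.7631.
(Δp)² = 2.7631 − (0.0000)² = 2.7631.

2.763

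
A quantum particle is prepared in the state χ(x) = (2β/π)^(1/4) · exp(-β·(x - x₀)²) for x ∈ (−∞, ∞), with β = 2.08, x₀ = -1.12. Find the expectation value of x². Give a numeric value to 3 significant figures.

⟨x²⟩ = ∫ x²·|χ|² dx (integrals over the domain).
Gaussian moments (u = x − x₀): ∫u^(2j)·e^(−2βu²) du = (2j−1)!!/(4β)^j · √(π/(2β)), odd powers integrate to 0; here √(π/(2β)) = 0.86902.
⟨x²⟩ = 1.3746.

1.37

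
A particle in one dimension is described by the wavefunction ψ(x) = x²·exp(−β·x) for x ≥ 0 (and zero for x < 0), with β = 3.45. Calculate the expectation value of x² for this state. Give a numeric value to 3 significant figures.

⟨x²⟩ = ∫ x²·|ψ|² dx / ∫|ψ|² dx (integrals over the domain).
Every integrand reduces to terms xʲ·e^(−2βx) on [0, ∞); use ∫₀^∞ xʲ·e^(−2βx) dx = j!/(2β)^(j+1).
State is unnormalized: ∫|ψ|² dx = 0.0015345, and ∫ψ*·x²·ψ dx = 0.00096692, so ⟨x²⟩ = 0.00096692 / 0.0015345.
⟨x²⟩ = 0.63012.

0.630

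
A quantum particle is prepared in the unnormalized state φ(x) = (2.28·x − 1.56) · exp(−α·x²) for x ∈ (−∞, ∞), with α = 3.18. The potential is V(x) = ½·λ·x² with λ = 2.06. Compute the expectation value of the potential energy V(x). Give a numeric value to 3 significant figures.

⟨V⟩ = ∫ V(x)·|φ|² dx / ∫|φ|² dx.
Expand each integrand as polynomial × e^(−2αx²) and use ∫x^(2j)·e^(−2αx²) dx = (2j−1)!!/(4α)^j · √(π/(2α)), odd powers → 0; here √(π/(2α)) = 0.70282.
State is unnormalized: ∫|φ|² dx = 1.9976, and ∫φ*·V(x)·φ dx = 0.20827, so ⟨V⟩ = 0.20827 / 1.9976.
⟨V⟩ = 0.10426.

0.104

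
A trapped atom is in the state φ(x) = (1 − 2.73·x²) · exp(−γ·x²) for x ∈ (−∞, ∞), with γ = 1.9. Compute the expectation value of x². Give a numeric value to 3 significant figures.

0.154

⟨x²⟩ = ∫ x²·|φ|² dx / ∫|φ|² dx (integrals over the domain).
Expand each integrand as polynomial × e^(−2γx²) and use ∫x^(2j)·e^(−2γx²) dx = (2j−1)!!/(4γ)^j · √(π/(2γ)), odd powers → 0; here √(π/(2γ)) = 0.90925.
State is unnormalized: ∫|φ|² dx = 0.60799, and ∫φ*·x²·φ dx = 0.093344, so ⟨x²⟩ = 0.093344 / 0.60799.
⟨x²⟩ = 0.15353.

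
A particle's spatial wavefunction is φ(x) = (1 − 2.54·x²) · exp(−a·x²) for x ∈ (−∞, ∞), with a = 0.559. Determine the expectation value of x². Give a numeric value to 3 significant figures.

2.33

⟨x²⟩ = ∫ x²·|φ|² dx / ∫|φ|² dx (integrals over the domain).
Expand each integrand as polynomial × e^(−2ax²) and use ∫x^(2j)·e^(−2ax²) dx = (2j−1)!!/(4a)^j · √(π/(2a)), odd powers → 0; here √(π/(2a)) = 1.6763.
State is unnormalized: ∫|φ|² dx = 4.3572, and ∫φ*·x²·φ dx = 10.151, so ⟨x²⟩ = 10.151 / 4.3572.
⟨x²⟩ = 2.3297.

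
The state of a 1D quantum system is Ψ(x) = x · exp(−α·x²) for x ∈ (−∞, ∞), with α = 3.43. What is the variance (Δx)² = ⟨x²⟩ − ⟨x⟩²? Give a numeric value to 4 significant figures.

0.2187

Compute ⟨x⟩ and ⟨x²⟩ separately, then (Δx)² = ⟨x²⟩ − ⟨x⟩².
Expand each integrand as polynomial × e^(−2αx²) and use ∫x^(2j)·e^(−2αx²) dx = (2j−1)!!/(4α)^j · √(π/(2α)), odd powers → 0; here √(π/(2α)) = 0.67673.
Normalization: ∫|Ψ|² dx = 0.049324.
⟨x⟩ = 0.0000 and ⟨x²⟩ = 0.21866.
(Δx)² = 0.21866 − (0.0000)² = 0.21866.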